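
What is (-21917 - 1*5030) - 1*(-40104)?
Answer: 13157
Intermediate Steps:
(-21917 - 1*5030) - 1*(-40104) = (-21917 - 5030) + 40104 = -26947 + 40104 = 13157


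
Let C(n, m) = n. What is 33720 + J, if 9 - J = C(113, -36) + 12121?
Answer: 21495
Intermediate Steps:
J = -12225 (J = 9 - (113 + 12121) = 9 - 1*12234 = 9 - 12234 = -12225)
33720 + J = 33720 - 12225 = 21495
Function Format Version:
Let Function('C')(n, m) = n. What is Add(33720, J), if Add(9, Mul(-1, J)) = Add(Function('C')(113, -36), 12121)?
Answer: 21495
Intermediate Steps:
J = -12225 (J = Add(9, Mul(-1, Add(113, 12121))) = Add(9, Mul(-1, 12234)) = Add(9, -12234) = -12225)
Add(33720, J) = Add(33720, -12225) = 21495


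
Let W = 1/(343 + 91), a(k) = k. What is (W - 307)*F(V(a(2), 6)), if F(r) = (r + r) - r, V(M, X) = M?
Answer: -133237/217 ≈ -614.00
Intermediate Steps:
F(r) = r (F(r) = 2*r - r = r)
W = 1/434 ≈ 0.0023041
(W - 307)*F(V(a(2), 6)) = (1/434 - 307)*2 = -133237/434*2 = -133237/217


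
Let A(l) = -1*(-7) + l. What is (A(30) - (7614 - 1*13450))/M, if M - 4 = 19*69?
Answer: 5873/1315 ≈ 4.4662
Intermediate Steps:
A(l) = 7 + l
M = 1315 (M = 4 + 19*69 = 4 + 1311 = 1315)
(A(30) - (7614 - 1*13450))/M = ((7 + 30) - (7614 - 1*13450))/1315 = (37 - (7614 - 13450))*(1/1315) = (37 - 1*(-5836))*(1/1315) = (37 + 5836)*(1/1315) = 5873*(1/1315) = 5873/1315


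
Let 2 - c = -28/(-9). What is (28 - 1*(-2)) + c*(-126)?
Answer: 170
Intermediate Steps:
c = -10/9 (c = 2 - (-28)/(-9) = 2 - (-28)*(-1)/9 = 2 - 1*28/9 = 2 - 28/9 = -10/9 ≈ -1.1111)
(28 - 1*(-2)) + c*(-126) = (28 - 1*(-2)) - 10/9*(-126) = (28 + 2) + 140 = 30 + 140 = 170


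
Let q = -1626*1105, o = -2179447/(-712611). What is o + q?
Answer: -1280367382583/712611 ≈ -1.7967e+6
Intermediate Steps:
o = 2179447/712611 (o = -2179447*(-1/712611) = 2179447/712611 ≈ 3.0584)
q = -1796730
o + q = 2179447/712611 - 1796730 = -1280367382583/712611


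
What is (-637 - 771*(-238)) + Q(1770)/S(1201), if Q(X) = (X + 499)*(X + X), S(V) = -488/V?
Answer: -2389377023/122 ≈ -1.9585e+7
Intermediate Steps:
Q(X) = 2*X*(499 + X) (Q(X) = (499 + X)*(2*X) = 2*X*(499 + X))
(-637 - 771*(-238)) + Q(1770)/S(1201) = (-637 - 771*(-238)) + (2*1770*(499 + 1770))/((-488/1201)) = (-637 + 183498) + (2*1770*2269)/((-488*1/1201)) = 182861 + 8032260/(-488/1201) = 182861 + 8032260*(-1201/488) = 182861 - 2411686065/122 = -2389377023/122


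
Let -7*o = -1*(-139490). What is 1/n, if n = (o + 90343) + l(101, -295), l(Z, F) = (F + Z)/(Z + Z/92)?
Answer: 65751/4629788087 ≈ 1.4202e-5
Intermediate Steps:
o = -139490/7 (o = -(-1)*(-139490)/7 = -⅐*139490 = -139490/7 ≈ -19927.)
l(Z, F) = 92*(F + Z)/(93*Z) (l(Z, F) = (F + Z)/(Z + Z*(1/92)) = (F + Z)/(Z + Z/92) = (F + Z)/((93*Z/92)) = (F + Z)*(92/(93*Z)) = 92*(F + Z)/(93*Z))
n = 4629788087/65751 (n = (-139490/7 + 90343) + (92/93)*(-295 + 101)/101 = 492911/7 + (92/93)*(1/101)*(-194) = 492911/7 - 17848/9393 = 4629788087/65751 ≈ 70414.)
1/n = 1/(4629788087/65751) = 65751/4629788087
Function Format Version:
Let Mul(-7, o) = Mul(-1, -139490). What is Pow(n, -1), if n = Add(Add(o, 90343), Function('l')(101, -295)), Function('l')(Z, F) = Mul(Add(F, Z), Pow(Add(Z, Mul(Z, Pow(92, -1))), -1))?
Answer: Rational(65751, 4629788087) ≈ 1.4202e-5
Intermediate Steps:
o = Rational(-139490, 7) (o = Mul(Rational(-1, 7), Mul(-1, -139490)) = Mul(Rational(-1, 7), 139490) = Rational(-139490, 7) ≈ -19927.)
Function('l')(Z, F) = Mul(Rational(92, 93), Pow(Z, -1), Add(F, Z)) (Function('l')(Z, F) = Mul(Add(F, Z), Pow(Add(Z, Mul(Z, Rational(1, 92))), -1)) = Mul(Add(F, Z), Pow(Add(Z, Mul(Rational(1, 92), Z)), -1)) = Mul(Add(F, Z), Pow(Mul(Rational(93, 92), Z), -1)) = Mul(Add(F, Z), Mul(Rational(92, 93), Pow(Z, -1))) = Mul(Rational(92, 93), Pow(Z, -1), Add(F, Z)))
n = Rational(4629788087, 65751) (n = Add(Add(Rational(-139490, 7), 90343), Mul(Rational(92, 93), Pow(101, -1), Add(-295, 101))) = Add(Rational(492911, 7), Mul(Rational(92, 93), Rational(1, 101), -194)) = Add(Rational(492911, 7), Rational(-17848, 9393)) = Rational(4629788087, 65751) ≈ 70414.)
Pow(n, -1) = Pow(Rational(4629788087, 65751), -1) = Rational(65751, 4629788087)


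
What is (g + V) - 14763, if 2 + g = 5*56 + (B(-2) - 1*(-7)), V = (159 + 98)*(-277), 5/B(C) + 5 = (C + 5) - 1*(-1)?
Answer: -85672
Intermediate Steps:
B(C) = 5/(1 + C) (B(C) = 5/(-5 + ((C + 5) - 1*(-1))) = 5/(-5 + ((5 + C) + 1)) = 5/(-5 + (6 + C)) = 5/(1 + C))
V = -71189 (V = 257*(-277) = -71189)
g = 280 (g = -2 + (5*56 + (5/(1 - 2) - 1*(-7))) = -2 + (280 + (5/(-1) + 7)) = -2 + (280 + (5*(-1) + 7)) = -2 + (280 + (-5 + 7)) = -2 + (280 + 2) = -2 + 282 = 280)
(g + V) - 14763 = (280 - 71189) - 14763 = -70909 - 14763 = -85672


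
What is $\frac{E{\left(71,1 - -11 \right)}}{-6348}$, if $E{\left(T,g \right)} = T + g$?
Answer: $- \frac{83}{6348} \approx -0.013075$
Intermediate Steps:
$\frac{E{\left(71,1 - -11 \right)}}{-6348} = \frac{71 + \left(1 - -11\right)}{-6348} = \left(71 + \left(1 + 11\right)\right) \left(- \frac{1}{6348}\right) = \left(71 + 12\right) \left(- \frac{1}{6348}\right) = 83 \left(- \frac{1}{6348}\right) = - \frac{83}{6348}$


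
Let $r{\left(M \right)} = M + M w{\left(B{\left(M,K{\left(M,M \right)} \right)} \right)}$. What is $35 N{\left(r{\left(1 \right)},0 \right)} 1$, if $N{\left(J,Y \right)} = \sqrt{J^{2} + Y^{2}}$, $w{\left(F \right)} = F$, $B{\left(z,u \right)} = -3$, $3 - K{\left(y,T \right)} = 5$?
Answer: $70$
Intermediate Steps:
$K{\left(y,T \right)} = -2$ ($K{\left(y,T \right)} = 3 - 5 = -2$)
$r{\left(M \right)} = - 2 M$ ($r{\left(M \right)} = M + M \left(-3\right) = M - 3 M = - 2 M$)
$35 N{\left(r{\left(1 \right)},0 \right)} 1 = 35 \sqrt{\left(\left(-2\right) 1\right)^{2} + 0^{2}} \cdot 1 = 35 \sqrt{\left(-2\right)^{2} + 0} \cdot 1 = 35 \sqrt{4 + 0} \cdot 1 = 35 \sqrt{4} \cdot 1 = 35 \cdot 2 \cdot 1 = 70 \cdot 1 = 70$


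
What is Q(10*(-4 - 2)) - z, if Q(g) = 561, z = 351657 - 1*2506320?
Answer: 2155224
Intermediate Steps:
z = -2154663 (z = 351657 - 2506320 = -2154663)
Q(10*(-4 - 2)) - z = 561 - 1*(-2154663) = 561 + 2154663 = 2155224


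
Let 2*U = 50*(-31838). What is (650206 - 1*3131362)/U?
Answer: 1240578/397975 ≈ 3.1172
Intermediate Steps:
U = -795950 (U = (50*(-31838))/2 = (1/2)*(-1591900) = -795950)
(650206 - 1*3131362)/U = (650206 - 1*3131362)/(-795950) = (650206 - 3131362)*(-1/795950) = -2481156*(-1/795950) = 1240578/397975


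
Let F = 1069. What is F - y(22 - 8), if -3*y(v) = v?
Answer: 3221/3 ≈ 1073.7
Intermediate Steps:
y(v) = -v/3
F - y(22 - 8) = 1069 - (-1)*(22 - 8)/3 = 1069 - (-1)*14/3 = 1069 - 1*(-14/3) = 1069 + 14/3 = 3221/3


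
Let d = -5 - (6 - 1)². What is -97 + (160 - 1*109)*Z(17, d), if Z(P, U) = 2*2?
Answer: 107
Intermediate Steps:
d = -30 (d = -5 - 1*5² = -5 - 1*25 = -5 - 25 = -30)
Z(P, U) = 4
-97 + (160 - 1*109)*Z(17, d) = -97 + (160 - 1*109)*4 = -97 + (160 - 109)*4 = -97 + 51*4 = -97 + 204 = 107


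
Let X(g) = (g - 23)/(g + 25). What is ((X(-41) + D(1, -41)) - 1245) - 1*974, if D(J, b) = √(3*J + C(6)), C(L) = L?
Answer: -2212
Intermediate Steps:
X(g) = (-23 + g)/(25 + g)
D(J, b) = √(6 + 3*J) (D(J, b) = √(3*J + 6) = √(6 + 3*J))
((X(-41) + D(1, -41)) - 1245) - 1*974 = (((-23 - 41)/(25 - 41) + √(6 + 3*1)) - 1245) - 1*974 = ((-64/(-16) + √(6 + 3)) - 1245) - 974 = ((-1/16*(-64) + √9) - 1245) - 974 = ((4 + 3) - 1245) - 974 = (7 - 1245) - 974 = -1238 - 974 = -2212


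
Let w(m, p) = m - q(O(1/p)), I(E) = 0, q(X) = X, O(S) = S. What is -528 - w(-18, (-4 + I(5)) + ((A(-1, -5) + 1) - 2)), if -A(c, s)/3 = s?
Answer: -5099/10 ≈ -509.90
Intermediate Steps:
A(c, s) = -3*s
w(m, p) = m - 1/p
-528 - w(-18, (-4 + I(5)) + ((A(-1, -5) + 1) - 2)) = -528 - (-18 - 1/((-4 + 0) + ((-3*(-5) + 1) - 2))) = -528 - (-18 - 1/(-4 + ((15 + 1) - 2))) = -528 - (-18 - 1/(-4 + (16 - 2))) = -528 - (-18 - 1/(-4 + 14)) = -528 - (-18 - 1/10) = -528 - (-18 - 1*⅒) = -528 - (-18 - ⅒) = -528 - 1*(-181/10) = -528 + 181/10 = -5099/10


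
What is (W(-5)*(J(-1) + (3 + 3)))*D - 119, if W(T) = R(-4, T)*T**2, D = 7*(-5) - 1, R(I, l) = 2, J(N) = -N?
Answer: -12719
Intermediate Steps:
D = -36 (D = -35 - 1 = -36)
W(T) = 2*T**2
(W(-5)*(J(-1) + (3 + 3)))*D - 119 = ((2*(-5)**2)*(-1*(-1) + (3 + 3)))*(-36) - 119 = ((2*25)*(1 + 6))*(-36) - 119 = (50*7)*(-36) - 119 = 350*(-36) - 119 = -12600 - 119 = -12719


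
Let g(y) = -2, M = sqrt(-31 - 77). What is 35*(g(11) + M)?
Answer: -70 + 210*I*sqrt(3) ≈ -70.0 + 363.73*I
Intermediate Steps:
M = 6*I*sqrt(3) (M = sqrt(-108) = 6*I*sqrt(3) ≈ 10.392*I)
35*(g(11) + M) = 35*(-2 + 6*I*sqrt(3)) = -70 + 210*I*sqrt(3)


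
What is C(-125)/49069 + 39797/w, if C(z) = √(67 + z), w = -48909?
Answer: -2341/2877 + I*√58/49069 ≈ -0.81369 + 0.00015521*I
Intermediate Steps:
C(-125)/49069 + 39797/w = √(67 - 125)/49069 + 39797/(-48909) = √(-58)*(1/49069) + 39797*(-1/48909) = (I*√58)*(1/49069) - 2341/2877 = I*√58/49069 - 2341/2877 = -2341/2877 + I*√58/49069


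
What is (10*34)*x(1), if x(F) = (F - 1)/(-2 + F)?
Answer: 0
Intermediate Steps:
x(F) = (-1 + F)/(-2 + F)
(10*34)*x(1) = (10*34)*((-1 + 1)/(-2 + 1)) = 340*(0/(-1)) = 340*(-1*0) = 340*0 = 0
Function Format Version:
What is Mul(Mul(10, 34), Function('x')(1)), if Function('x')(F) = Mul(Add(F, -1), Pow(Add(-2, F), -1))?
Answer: 0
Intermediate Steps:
Function('x')(F) = Mul(Pow(Add(-2, F), -1), Add(-1, F)) (Function('x')(F) = Mul(Add(-1, F), Pow(Add(-2, F), -1)) = Mul(Pow(Add(-2, F), -1), Add(-1, F)))
Mul(Mul(10, 34), Function('x')(1)) = Mul(Mul(10, 34), Mul(Pow(Add(-2, 1), -1), Add(-1, 1))) = Mul(340, Mul(Pow(-1, -1), 0)) = Mul(340, Mul(-1, 0)) = Mul(340, 0) = 0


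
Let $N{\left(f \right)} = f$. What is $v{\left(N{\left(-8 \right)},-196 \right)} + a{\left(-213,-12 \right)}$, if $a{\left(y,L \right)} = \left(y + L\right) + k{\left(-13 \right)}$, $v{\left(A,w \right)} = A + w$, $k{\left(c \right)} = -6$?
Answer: $-435$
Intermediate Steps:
$a{\left(y,L \right)} = -6 + L + y$ ($a{\left(y,L \right)} = \left(y + L\right) - 6 = \left(L + y\right) - 6 = -6 + L + y$)
$v{\left(N{\left(-8 \right)},-196 \right)} + a{\left(-213,-12 \right)} = \left(-8 - 196\right) - 231 = -204 - 231 = -435$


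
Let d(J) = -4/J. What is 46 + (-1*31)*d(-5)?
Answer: 106/5 ≈ 21.200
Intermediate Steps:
46 + (-1*31)*d(-5) = 46 + (-1*31)*(-4/(-5)) = 46 - (-124)*(-1)/5 = 46 - 31*4/5 = 46 - 124/5 = 106/5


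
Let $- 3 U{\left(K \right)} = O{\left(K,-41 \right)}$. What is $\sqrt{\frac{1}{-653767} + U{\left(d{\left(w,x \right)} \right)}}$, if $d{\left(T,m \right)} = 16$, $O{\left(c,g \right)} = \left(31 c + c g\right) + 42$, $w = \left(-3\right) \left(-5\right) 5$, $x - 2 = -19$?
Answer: $\frac{\sqrt{151303590878403}}{1961301} \approx 6.2716$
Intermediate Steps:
$x = -17$ ($x = 2 - 19 = -17$)
$w = 75$ ($w = 15 \cdot 5 = 75$)
$O{\left(c,g \right)} = 42 + 31 c + c g$
$U{\left(K \right)} = -14 + \frac{10 K}{3}$ ($U{\left(K \right)} = - \frac{42 + 31 K + K \left(-41\right)}{3} = - \frac{42 + 31 K - 41 K}{3} = - \frac{42 - 10 K}{3} = -14 + \frac{10 K}{3}$)
$\sqrt{\frac{1}{-653767} + U{\left(d{\left(w,x \right)} \right)}} = \sqrt{\frac{1}{-653767} + \left(-14 + \frac{10}{3} \cdot 16\right)} = \sqrt{- \frac{1}{653767} + \left(-14 + \frac{160}{3}\right)} = \sqrt{- \frac{1}{653767} + \frac{118}{3}} = \sqrt{\frac{77144503}{1961301}} = \frac{\sqrt{151303590878403}}{1961301}$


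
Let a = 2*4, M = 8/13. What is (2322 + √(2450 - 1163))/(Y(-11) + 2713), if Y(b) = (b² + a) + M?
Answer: 1677/2053 + 13*√143/12318 ≈ 0.82947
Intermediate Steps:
M = 8/13 (M = 8*(1/13) = 8/13 ≈ 0.61539)
a = 8
Y(b) = 112/13 + b² (Y(b) = (b² + 8) + 8/13 = (8 + b²) + 8/13 = 112/13 + b²)
(2322 + √(2450 - 1163))/(Y(-11) + 2713) = (2322 + √(2450 - 1163))/((112/13 + (-11)²) + 2713) = (2322 + √1287)/((112/13 + 121) + 2713) = (2322 + 3*√143)/(1685/13 + 2713) = (2322 + 3*√143)/(36954/13) = (2322 + 3*√143)*(13/36954) = 1677/2053 + 13*√143/12318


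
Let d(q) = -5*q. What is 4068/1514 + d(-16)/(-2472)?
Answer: 620936/233913 ≈ 2.6546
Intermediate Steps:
4068/1514 + d(-16)/(-2472) = 4068/1514 - 5*(-16)/(-2472) = 4068*(1/1514) + 80*(-1/2472) = 2034/757 - 10/309 = 620936/233913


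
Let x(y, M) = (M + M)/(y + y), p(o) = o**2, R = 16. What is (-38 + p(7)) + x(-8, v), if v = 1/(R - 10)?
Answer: 527/48 ≈ 10.979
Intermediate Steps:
v = 1/6 (v = 1/(16 - 10) = 1/6 ≈ 0.16667)
x(y, M) = M/y (x(y, M) = (2*M)/((2*y)) = (2*M)*(1/(2*y)) = M/y)
(-38 + p(7)) + x(-8, v) = (-38 + 7**2) + (1/6)/(-8) = (-38 + 49) + (1/6)*(-1/8) = 11 - 1/48 = 527/48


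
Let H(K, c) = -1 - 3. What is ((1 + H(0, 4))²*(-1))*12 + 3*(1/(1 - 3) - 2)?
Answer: -231/2 ≈ -115.50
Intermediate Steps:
H(K, c) = -4
((1 + H(0, 4))²*(-1))*12 + 3*(1/(1 - 3) - 2) = ((1 - 4)²*(-1))*12 + 3*(1/(1 - 3) - 2) = ((-3)²*(-1))*12 + 3*(1/(-2) - 2) = (9*(-1))*12 + 3*(-½ - 2) = -9*12 + 3*(-5/2) = -108 - 15/2 = -231/2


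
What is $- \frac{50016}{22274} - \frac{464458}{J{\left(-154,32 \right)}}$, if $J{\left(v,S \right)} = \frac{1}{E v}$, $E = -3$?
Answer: $- \frac{2389772985660}{11137} \approx -2.1458 \cdot 10^{8}$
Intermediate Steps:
$J{\left(v,S \right)} = - \frac{1}{3 v}$ ($J{\left(v,S \right)} = \frac{1}{\left(-3\right) v} = - \frac{1}{3 v}$)
$- \frac{50016}{22274} - \frac{464458}{J{\left(-154,32 \right)}} = - \frac{50016}{22274} - \frac{464458}{\left(- \frac{1}{3}\right) \frac{1}{-154}} = \left(-50016\right) \frac{1}{22274} - \frac{464458}{\left(- \frac{1}{3}\right) \left(- \frac{1}{154}\right)} = - \frac{25008}{11137} - 464458 \frac{1}{\frac{1}{462}} = - \frac{25008}{11137} - 214579596 = - \frac{2389772985660}{11137}$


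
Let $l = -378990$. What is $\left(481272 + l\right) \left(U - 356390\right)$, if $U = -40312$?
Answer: $-40575473964$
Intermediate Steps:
$\left(481272 + l\right) \left(U - 356390\right) = \left(481272 - 378990\right) \left(-40312 - 356390\right) = 102282 \left(-396702\right) = -40575473964$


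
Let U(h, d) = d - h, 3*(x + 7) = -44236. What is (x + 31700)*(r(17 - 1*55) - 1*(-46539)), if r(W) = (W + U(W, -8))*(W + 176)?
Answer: 770017235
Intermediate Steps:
x = -44257/3 (x = -7 + (⅓)*(-44236) = -7 - 44236/3 = -44257/3 ≈ -14752.)
r(W) = -1408 - 8*W (r(W) = (W + (-8 - W))*(W + 176) = -8*(176 + W) = -1408 - 8*W)
(x + 31700)*(r(17 - 1*55) - 1*(-46539)) = (-44257/3 + 31700)*((-1408 - 8*(17 - 1*55)) - 1*(-46539)) = 50843*((-1408 - 8*(17 - 55)) + 46539)/3 = 50843*((-1408 - 8*(-38)) + 46539)/3 = 50843*((-1408 + 304) + 46539)/3 = 50843*(-1104 + 46539)/3 = (50843/3)*45435 = 770017235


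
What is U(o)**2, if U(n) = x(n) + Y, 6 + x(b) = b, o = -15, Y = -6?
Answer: 729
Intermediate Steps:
x(b) = -6 + b
U(n) = -12 + n (U(n) = (-6 + n) - 6 = -12 + n)
U(o)**2 = (-12 - 15)**2 = (-27)**2 = 729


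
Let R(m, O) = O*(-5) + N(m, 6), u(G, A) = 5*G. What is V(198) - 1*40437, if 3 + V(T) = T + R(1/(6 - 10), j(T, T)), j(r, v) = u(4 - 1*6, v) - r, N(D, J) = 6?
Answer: -39196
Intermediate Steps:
j(r, v) = -10 - r (j(r, v) = 5*(4 - 1*6) - r = 5*(4 - 6) - r = 5*(-2) - r = -10 - r)
R(m, O) = 6 - 5*O (R(m, O) = O*(-5) + 6 = -5*O + 6 = 6 - 5*O)
V(T) = 53 + 6*T (V(T) = -3 + (T + (6 - 5*(-10 - T))) = -3 + (T + (6 + (50 + 5*T))) = -3 + (T + (56 + 5*T)) = -3 + (56 + 6*T) = 53 + 6*T)
V(198) - 1*40437 = (53 + 6*198) - 1*40437 = (53 + 1188) - 40437 = 1241 - 40437 = -39196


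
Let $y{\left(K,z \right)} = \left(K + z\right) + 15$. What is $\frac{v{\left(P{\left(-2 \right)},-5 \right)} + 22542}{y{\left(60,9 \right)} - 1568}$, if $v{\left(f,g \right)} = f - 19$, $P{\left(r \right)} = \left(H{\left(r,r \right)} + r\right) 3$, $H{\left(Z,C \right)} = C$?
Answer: $- \frac{22511}{1484} \approx -15.169$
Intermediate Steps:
$y{\left(K,z \right)} = 15 + K + z$
$P{\left(r \right)} = 6 r$ ($P{\left(r \right)} = \left(r + r\right) 3 = 2 r 3 = 6 r$)
$v{\left(f,g \right)} = -19 + f$
$\frac{v{\left(P{\left(-2 \right)},-5 \right)} + 22542}{y{\left(60,9 \right)} - 1568} = \frac{\left(-19 + 6 \left(-2\right)\right) + 22542}{\left(15 + 60 + 9\right) - 1568} = \frac{\left(-19 - 12\right) + 22542}{84 - 1568} = \frac{-31 + 22542}{-1484} = 22511 \left(- \frac{1}{1484}\right) = - \frac{22511}{1484}$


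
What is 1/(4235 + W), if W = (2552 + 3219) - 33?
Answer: 1/9973 ≈ 0.00010027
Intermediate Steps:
W = 5738 (W = 5771 - 33 = 5738)
1/(4235 + W) = 1/(4235 + 5738) = 1/9973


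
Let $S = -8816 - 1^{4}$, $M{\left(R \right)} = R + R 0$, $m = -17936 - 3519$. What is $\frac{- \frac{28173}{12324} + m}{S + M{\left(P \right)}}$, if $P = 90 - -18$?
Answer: $\frac{29382177}{11925524} \approx 2.4638$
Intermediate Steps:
$m = -21455$ ($m = -17936 - 3519 = -21455$)
$P = 108$ ($P = 90 + 18 = 108$)
$M{\left(R \right)} = R$ ($M{\left(R \right)} = R + 0 = R$)
$S = -8817$ ($S = -8816 - 1 = -8817$)
$\frac{- \frac{28173}{12324} + m}{S + M{\left(P \right)}} = \frac{- \frac{28173}{12324} - 21455}{-8817 + 108} = \frac{\left(-28173\right) \frac{1}{12324} - 21455}{-8709} = \left(- \frac{9391}{4108} - 21455\right) \left(- \frac{1}{8709}\right) = \left(- \frac{88146531}{4108}\right) \left(- \frac{1}{8709}\right) = \frac{29382177}{11925524}$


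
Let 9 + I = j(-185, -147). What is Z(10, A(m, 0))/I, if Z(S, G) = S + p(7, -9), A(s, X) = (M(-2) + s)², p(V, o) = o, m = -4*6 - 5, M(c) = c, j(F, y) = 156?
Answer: 1/147 ≈ 0.0068027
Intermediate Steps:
I = 147 (I = -9 + 156 = 147)
m = -29 (m = -24 - 5 = -29)
A(s, X) = (-2 + s)²
Z(S, G) = -9 + S (Z(S, G) = S - 9 = -9 + S)
Z(10, A(m, 0))/I = (-9 + 10)/147 = 1*(1/147) = 1/147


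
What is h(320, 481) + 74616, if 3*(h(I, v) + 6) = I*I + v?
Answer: 326711/3 ≈ 1.0890e+5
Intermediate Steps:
h(I, v) = -6 + v/3 + I**2/3 (h(I, v) = -6 + (I*I + v)/3 = -6 + (I**2 + v)/3 = -6 + (v + I**2)/3 = -6 + (v/3 + I**2/3) = -6 + v/3 + I**2/3)
h(320, 481) + 74616 = (-6 + (1/3)*481 + (1/3)*320**2) + 74616 = (-6 + 481/3 + (1/3)*102400) + 74616 = (-6 + 481/3 + 102400/3) + 74616 = 102863/3 + 74616 = 326711/3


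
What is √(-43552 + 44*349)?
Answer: 2*I*√7049 ≈ 167.92*I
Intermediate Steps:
√(-43552 + 44*349) = √(-43552 + 15356) = √(-28196) = 2*I*√7049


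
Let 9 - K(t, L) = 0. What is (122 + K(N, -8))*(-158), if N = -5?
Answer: -20698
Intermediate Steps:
K(t, L) = 9 (K(t, L) = 9 - 1*0 = 9 + 0 = 9)
(122 + K(N, -8))*(-158) = (122 + 9)*(-158) = 131*(-158) = -20698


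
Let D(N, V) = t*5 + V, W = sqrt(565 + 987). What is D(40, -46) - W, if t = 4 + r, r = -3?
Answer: -41 - 4*sqrt(97) ≈ -80.395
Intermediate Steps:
t = 1 (t = 4 - 3 = 1)
W = 4*sqrt(97) (W = sqrt(1552) = 4*sqrt(97) ≈ 39.395)
D(N, V) = 5 + V (D(N, V) = 1*5 + V = 5 + V)
D(40, -46) - W = (5 - 46) - 4*sqrt(97) = -41 - 4*sqrt(97)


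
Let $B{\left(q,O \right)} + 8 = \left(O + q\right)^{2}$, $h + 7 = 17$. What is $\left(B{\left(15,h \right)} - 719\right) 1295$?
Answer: $-132090$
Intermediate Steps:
$h = 10$ ($h = -7 + 17 = 10$)
$B{\left(q,O \right)} = -8 + \left(O + q\right)^{2}$
$\left(B{\left(15,h \right)} - 719\right) 1295 = \left(\left(-8 + \left(10 + 15\right)^{2}\right) - 719\right) 1295 = \left(\left(-8 + 25^{2}\right) - 719\right) 1295 = \left(\left(-8 + 625\right) - 719\right) 1295 = \left(617 - 719\right) 1295 = \left(-102\right) 1295 = -132090$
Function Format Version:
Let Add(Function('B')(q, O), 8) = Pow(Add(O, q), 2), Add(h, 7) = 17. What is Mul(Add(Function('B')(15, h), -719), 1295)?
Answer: -132090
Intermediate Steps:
h = 10 (h = Add(-7, 17) = 10)
Function('B')(q, O) = Add(-8, Pow(Add(O, q), 2))
Mul(Add(Function('B')(15, h), -719), 1295) = Mul(Add(Add(-8, Pow(Add(10, 15), 2)), -719), 1295) = Mul(Add(Add(-8, Pow(25, 2)), -719), 1295) = Mul(Add(Add(-8, 625), -719), 1295) = Mul(Add(617, -719), 1295) = Mul(-102, 1295) = -132090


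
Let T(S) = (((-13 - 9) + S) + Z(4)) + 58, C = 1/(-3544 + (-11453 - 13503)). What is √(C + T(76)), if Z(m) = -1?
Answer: √901597215/2850 ≈ 10.536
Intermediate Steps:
C = -1/28500 (C = 1/(-3544 - 24956) = 1/(-28500) = -1/28500 ≈ -3.5088e-5)
T(S) = 35 + S (T(S) = (((-13 - 9) + S) - 1) + 58 = ((-22 + S) - 1) + 58 = (-23 + S) + 58 = 35 + S)
√(C + T(76)) = √(-1/28500 + (35 + 76)) = √(-1/28500 + 111) = √(3163499/28500) = √901597215/2850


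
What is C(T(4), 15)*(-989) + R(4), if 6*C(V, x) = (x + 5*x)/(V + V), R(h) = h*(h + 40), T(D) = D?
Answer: -13427/8 ≈ -1678.4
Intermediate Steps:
R(h) = h*(40 + h)
C(V, x) = x/(2*V) (C(V, x) = ((x + 5*x)/(V + V))/6 = ((6*x)/((2*V)))/6 = ((6*x)*(1/(2*V)))/6 = (3*x/V)/6 = x/(2*V))
C(T(4), 15)*(-989) + R(4) = ((1/2)*15/4)*(-989) + 4*(40 + 4) = ((1/2)*15*(1/4))*(-989) + 4*44 = (15/8)*(-989) + 176 = -14835/8 + 176 = -13427/8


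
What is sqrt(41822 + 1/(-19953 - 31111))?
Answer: sqrt(27263051816962)/25532 ≈ 204.50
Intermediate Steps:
sqrt(41822 + 1/(-19953 - 31111)) = sqrt(41822 + 1/(-51064)) = sqrt(41822 - 1/51064) = sqrt(2135598607/51064) = sqrt(27263051816962)/25532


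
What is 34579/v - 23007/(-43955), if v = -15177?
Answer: -1170742706/667105035 ≈ -1.7550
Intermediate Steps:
34579/v - 23007/(-43955) = 34579/(-15177) - 23007/(-43955) = 34579*(-1/15177) - 23007*(-1/43955) = -34579/15177 + 23007/43955 = -1170742706/667105035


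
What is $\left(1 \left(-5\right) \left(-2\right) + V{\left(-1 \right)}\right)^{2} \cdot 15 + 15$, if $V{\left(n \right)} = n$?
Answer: $1230$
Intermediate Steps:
$\left(1 \left(-5\right) \left(-2\right) + V{\left(-1 \right)}\right)^{2} \cdot 15 + 15 = \left(1 \left(-5\right) \left(-2\right) - 1\right)^{2} \cdot 15 + 15 = \left(\left(-5\right) \left(-2\right) - 1\right)^{2} \cdot 15 + 15 = \left(10 - 1\right)^{2} \cdot 15 + 15 = 9^{2} \cdot 15 + 15 = 81 \cdot 15 + 15 = 1215 + 15 = 1230$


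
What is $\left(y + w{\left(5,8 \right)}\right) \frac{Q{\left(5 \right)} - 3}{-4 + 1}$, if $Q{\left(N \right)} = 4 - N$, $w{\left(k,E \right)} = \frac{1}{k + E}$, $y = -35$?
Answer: $- \frac{1816}{39} \approx -46.564$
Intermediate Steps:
$w{\left(k,E \right)} = \frac{1}{E + k}$
$\left(y + w{\left(5,8 \right)}\right) \frac{Q{\left(5 \right)} - 3}{-4 + 1} = \left(-35 + \frac{1}{8 + 5}\right) \frac{\left(4 - 5\right) - 3}{-4 + 1} = \left(-35 + \frac{1}{13}\right) \frac{\left(4 - 5\right) - 3}{-3} = \left(-35 + \frac{1}{13}\right) \left(-1 - 3\right) \left(- \frac{1}{3}\right) = - \frac{454 \left(\left(-4\right) \left(- \frac{1}{3}\right)\right)}{13} = \left(- \frac{454}{13}\right) \frac{4}{3} = - \frac{1816}{39}$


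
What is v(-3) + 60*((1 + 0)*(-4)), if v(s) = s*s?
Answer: -231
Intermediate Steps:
v(s) = s²
v(-3) + 60*((1 + 0)*(-4)) = (-3)² + 60*((1 + 0)*(-4)) = 9 + 60*(1*(-4)) = 9 + 60*(-4) = 9 - 240 = -231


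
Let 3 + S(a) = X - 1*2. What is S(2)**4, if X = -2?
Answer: 2401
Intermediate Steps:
S(a) = -7 (S(a) = -3 + (-2 - 1*2) = -3 + (-2 - 2) = -3 - 4 = -7)
S(2)**4 = (-7)**4 = 2401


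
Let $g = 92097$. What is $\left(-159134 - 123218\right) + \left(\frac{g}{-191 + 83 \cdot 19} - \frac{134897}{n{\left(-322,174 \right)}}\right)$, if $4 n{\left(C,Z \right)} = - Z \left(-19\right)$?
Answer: $- \frac{71900722951}{254562} \approx -2.8245 \cdot 10^{5}$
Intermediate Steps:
$n{\left(C,Z \right)} = \frac{19 Z}{4}$ ($n{\left(C,Z \right)} = \frac{- Z \left(-19\right)}{4} = \frac{19 Z}{4}$)
$\left(-159134 - 123218\right) + \left(\frac{g}{-191 + 83 \cdot 19} - \frac{134897}{n{\left(-322,174 \right)}}\right) = \left(-159134 - 123218\right) + \left(\frac{92097}{-191 + 83 \cdot 19} - \frac{134897}{\frac{19}{4} \cdot 174}\right) = -282352 + \left(\frac{92097}{-191 + 1577} - \frac{134897}{\frac{1653}{2}}\right) = -282352 + \left(\frac{92097}{1386} - \frac{269794}{1653}\right) = -282352 + \left(92097 \cdot \frac{1}{1386} - \frac{269794}{1653}\right) = -282352 + \left(\frac{10233}{154} - \frac{269794}{1653}\right) = -282352 - \frac{24633127}{254562} = - \frac{71900722951}{254562}$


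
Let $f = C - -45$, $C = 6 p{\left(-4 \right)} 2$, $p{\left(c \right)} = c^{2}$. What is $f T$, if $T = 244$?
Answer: $57828$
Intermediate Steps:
$C = 192$ ($C = 6 \left(-4\right)^{2} \cdot 2 = 6 \cdot 16 \cdot 2 = 96 \cdot 2 = 192$)
$f = 237$ ($f = 192 - -45 = 192 + 45 = 237$)
$f T = 237 \cdot 244 = 57828$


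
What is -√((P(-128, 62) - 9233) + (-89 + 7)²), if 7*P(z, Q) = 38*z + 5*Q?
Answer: -I*√154819/7 ≈ -56.21*I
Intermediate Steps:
P(z, Q) = 5*Q/7 + 38*z/7 (P(z, Q) = (38*z + 5*Q)/7 = (5*Q + 38*z)/7 = 5*Q/7 + 38*z/7)
-√((P(-128, 62) - 9233) + (-89 + 7)²) = -√((((5/7)*62 + (38/7)*(-128)) - 9233) + (-89 + 7)²) = -√(((310/7 - 4864/7) - 9233) + (-82)²) = -√((-4554/7 - 9233) + 6724) = -√(-69185/7 + 6724) = -√(-22117/7) = -I*√154819/7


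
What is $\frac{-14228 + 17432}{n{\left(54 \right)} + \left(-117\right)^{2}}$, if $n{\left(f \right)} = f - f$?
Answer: $\frac{356}{1521} \approx 0.23406$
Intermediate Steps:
$n{\left(f \right)} = 0$
$\frac{-14228 + 17432}{n{\left(54 \right)} + \left(-117\right)^{2}} = \frac{-14228 + 17432}{0 + \left(-117\right)^{2}} = \frac{3204}{0 + 13689} = \frac{3204}{13689} = 3204 \cdot \frac{1}{13689} = \frac{356}{1521}$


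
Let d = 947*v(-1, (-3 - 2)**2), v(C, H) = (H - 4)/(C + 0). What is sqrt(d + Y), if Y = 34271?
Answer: 4*sqrt(899) ≈ 119.93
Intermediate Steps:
v(C, H) = (-4 + H)/C
d = -19887 (d = 947*((-4 + (-3 - 2)**2)/(-1)) = 947*(-(-4 + (-5)**2)) = 947*(-(-4 + 25)) = 947*(-1*21) = 947*(-21) = -19887)
sqrt(d + Y) = sqrt(-19887 + 34271) = sqrt(14384) = 4*sqrt(899)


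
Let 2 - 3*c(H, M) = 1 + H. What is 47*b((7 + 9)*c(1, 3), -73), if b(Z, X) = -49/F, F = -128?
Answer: 2303/128 ≈ 17.992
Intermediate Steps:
c(H, M) = 1/3 - H/3 (c(H, M) = 2/3 - (1 + H)/3 = 2/3 + (-1/3 - H/3) = 1/3 - H/3)
b(Z, X) = 49/128 (b(Z, X) = -49/(-128) = -49*(-1/128) = 49/128)
47*b((7 + 9)*c(1, 3), -73) = 47*(49/128) = 2303/128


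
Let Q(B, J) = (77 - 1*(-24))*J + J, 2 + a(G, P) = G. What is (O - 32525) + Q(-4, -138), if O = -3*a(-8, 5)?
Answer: -46571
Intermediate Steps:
a(G, P) = -2 + G
O = 30 (O = -3*(-2 - 8) = -3*(-10) = 30)
Q(B, J) = 102*J (Q(B, J) = (77 + 24)*J + J = 101*J + J = 102*J)
(O - 32525) + Q(-4, -138) = (30 - 32525) + 102*(-138) = -32495 - 14076 = -46571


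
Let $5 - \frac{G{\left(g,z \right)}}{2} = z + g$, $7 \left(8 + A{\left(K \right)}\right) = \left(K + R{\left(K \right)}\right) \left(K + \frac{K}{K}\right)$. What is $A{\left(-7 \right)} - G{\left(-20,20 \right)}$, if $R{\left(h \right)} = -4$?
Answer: $- \frac{60}{7} \approx -8.5714$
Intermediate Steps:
$A{\left(K \right)} = -8 + \frac{\left(1 + K\right) \left(-4 + K\right)}{7}$ ($A{\left(K \right)} = -8 + \frac{\left(K - 4\right) \left(K + \frac{K}{K}\right)}{7} = -8 + \frac{\left(-4 + K\right) \left(K + 1\right)}{7} = -8 + \frac{\left(-4 + K\right) \left(1 + K\right)}{7} = -8 + \frac{\left(1 + K\right) \left(-4 + K\right)}{7}$)
$G{\left(g,z \right)} = 10 - 2 g - 2 z$ ($G{\left(g,z \right)} = 10 - 2 \left(z + g\right) = 10 - 2 \left(g + z\right) = 10 - \left(2 g + 2 z\right) = 10 - 2 g - 2 z$)
$A{\left(-7 \right)} - G{\left(-20,20 \right)} = \left(- \frac{60}{7} - -3 + \frac{\left(-7\right)^{2}}{7}\right) - \left(10 - -40 - 40\right) = \left(- \frac{60}{7} + 3 + \frac{1}{7} \cdot 49\right) - \left(10 + 40 - 40\right) = \left(- \frac{60}{7} + 3 + 7\right) - 10 = \frac{10}{7} - 10 = - \frac{60}{7}$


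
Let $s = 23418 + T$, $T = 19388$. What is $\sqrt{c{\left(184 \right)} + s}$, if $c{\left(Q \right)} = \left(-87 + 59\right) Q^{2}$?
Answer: $i \sqrt{905162} \approx 951.4 i$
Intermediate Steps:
$s = 42806$ ($s = 23418 + 19388 = 42806$)
$c{\left(Q \right)} = - 28 Q^{2}$
$\sqrt{c{\left(184 \right)} + s} = \sqrt{- 28 \cdot 184^{2} + 42806} = \sqrt{\left(-28\right) 33856 + 42806} = \sqrt{-947968 + 42806} = \sqrt{-905162} = i \sqrt{905162}$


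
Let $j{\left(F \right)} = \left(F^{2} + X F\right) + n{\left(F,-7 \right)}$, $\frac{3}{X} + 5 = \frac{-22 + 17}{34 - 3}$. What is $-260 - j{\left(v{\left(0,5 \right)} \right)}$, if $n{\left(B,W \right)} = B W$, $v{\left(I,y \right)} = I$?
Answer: $-260$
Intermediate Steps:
$X = - \frac{93}{160}$ ($X = \frac{3}{-5 + \frac{-22 + 17}{34 - 3}} = \frac{3}{-5 - \frac{5}{31}} = \frac{3}{- \frac{160}{31}} = 3 \left(- \frac{31}{160}\right) = - \frac{93}{160} \approx -0.58125$)
$j{\left(F \right)} = F^{2} - \frac{1213 F}{160}$ ($j{\left(F \right)} = \left(F^{2} - \frac{93 F}{160}\right) + F \left(-7\right) = \left(F^{2} - \frac{93 F}{160}\right) - 7 F = F^{2} - \frac{1213 F}{160}$)
$-260 - j{\left(v{\left(0,5 \right)} \right)} = -260 - \frac{1}{160} \cdot 0 \left(-1213 + 160 \cdot 0\right) = -260 - \frac{1}{160} \cdot 0 \left(-1213 + 0\right) = -260 - \frac{1}{160} \cdot 0 \left(-1213\right) = -260 - 0 = -260 + 0 = -260$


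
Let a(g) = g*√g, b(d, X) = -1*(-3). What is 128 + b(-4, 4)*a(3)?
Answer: 128 + 9*√3 ≈ 143.59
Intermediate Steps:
b(d, X) = 3
a(g) = g^(3/2)
128 + b(-4, 4)*a(3) = 128 + 3*3^(3/2) = 128 + 3*(3*√3) = 128 + 9*√3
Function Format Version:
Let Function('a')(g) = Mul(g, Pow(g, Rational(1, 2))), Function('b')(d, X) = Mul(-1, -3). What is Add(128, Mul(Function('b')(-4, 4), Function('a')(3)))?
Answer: Add(128, Mul(9, Pow(3, Rational(1, 2)))) ≈ 143.59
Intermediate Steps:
Function('b')(d, X) = 3
Function('a')(g) = Pow(g, Rational(3, 2))
Add(128, Mul(Function('b')(-4, 4), Function('a')(3))) = Add(128, Mul(3, Pow(3, Rational(3, 2)))) = Add(128, Mul(3, Mul(3, Pow(3, Rational(1, 2))))) = Add(128, Mul(9, Pow(3, Rational(1, 2))))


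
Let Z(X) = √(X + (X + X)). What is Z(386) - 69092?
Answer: -69092 + √1158 ≈ -69058.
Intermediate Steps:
Z(X) = √3*√X (Z(X) = √(X + 2*X) = √(3*X) = √3*√X)
Z(386) - 69092 = √3*√386 - 69092 = √1158 - 69092 = -69092 + √1158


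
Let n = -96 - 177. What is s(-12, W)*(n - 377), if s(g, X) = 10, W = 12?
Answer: -6500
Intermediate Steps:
n = -273
s(-12, W)*(n - 377) = 10*(-273 - 377) = 10*(-650) = -6500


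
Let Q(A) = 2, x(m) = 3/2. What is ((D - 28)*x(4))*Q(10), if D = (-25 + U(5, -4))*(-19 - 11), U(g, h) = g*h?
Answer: 3966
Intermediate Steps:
x(m) = 3/2 (x(m) = 3*(½) = 3/2)
D = 1350 (D = (-25 + 5*(-4))*(-19 - 11) = (-25 - 20)*(-30) = -45*(-30) = 1350)
((D - 28)*x(4))*Q(10) = ((1350 - 28)*(3/2))*2 = (1322*(3/2))*2 = 1983*2 = 3966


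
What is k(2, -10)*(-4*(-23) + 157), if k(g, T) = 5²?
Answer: 6225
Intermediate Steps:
k(g, T) = 25
k(2, -10)*(-4*(-23) + 157) = 25*(-4*(-23) + 157) = 25*(92 + 157) = 25*249 = 6225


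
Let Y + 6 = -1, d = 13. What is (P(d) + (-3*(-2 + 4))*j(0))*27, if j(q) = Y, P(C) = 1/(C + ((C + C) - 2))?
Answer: 41985/37 ≈ 1134.7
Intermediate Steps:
P(C) = 1/(-2 + 3*C) (P(C) = 1/(C + (2*C - 2)) = 1/(C + (-2 + 2*C)) = 1/(-2 + 3*C))
Y = -7 (Y = -6 - 1 = -7)
j(q) = -7
(P(d) + (-3*(-2 + 4))*j(0))*27 = (1/(-2 + 3*13) - 3*(-2 + 4)*(-7))*27 = (1/(-2 + 39) - 3*2*(-7))*27 = (1/37 - 6*(-7))*27 = (1/37 + 42)*27 = (1555/37)*27 = 41985/37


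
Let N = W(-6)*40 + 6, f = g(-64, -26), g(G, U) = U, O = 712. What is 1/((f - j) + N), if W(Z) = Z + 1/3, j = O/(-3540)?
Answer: -885/218122 ≈ -0.0040574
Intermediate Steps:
j = -178/885 (j = 712/(-3540) = 712*(-1/3540) = -178/885 ≈ -0.20113)
W(Z) = ⅓ + Z (W(Z) = Z + ⅓ = ⅓ + Z)
f = -26
N = -662/3 (N = (⅓ - 6)*40 + 6 = -17/3*40 + 6 = -680/3 + 6 = -662/3 ≈ -220.67)
1/((f - j) + N) = 1/((-26 - 1*(-178/885)) - 662/3) = 1/((-26 + 178/885) - 662/3) = 1/(-22832/885 - 662/3) = 1/(-218122/885) = -885/218122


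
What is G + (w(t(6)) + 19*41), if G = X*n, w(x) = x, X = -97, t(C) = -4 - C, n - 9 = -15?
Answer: 1351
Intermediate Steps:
n = -6 (n = 9 - 15 = -6)
G = 582 (G = -97*(-6) = 582)
G + (w(t(6)) + 19*41) = 582 + ((-4 - 1*6) + 19*41) = 582 + ((-4 - 6) + 779) = 582 + (-10 + 779) = 582 + 769 = 1351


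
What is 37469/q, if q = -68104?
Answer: -37469/68104 ≈ -0.55017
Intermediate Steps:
37469/q = 37469/(-68104) = 37469*(-1/68104) = -37469/68104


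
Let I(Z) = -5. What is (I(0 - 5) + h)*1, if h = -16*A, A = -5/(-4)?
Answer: -25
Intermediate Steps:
A = 5/4 (A = -5*(-¼) = 5/4 ≈ 1.2500)
h = -20 (h = -16*5/4 = -20)
(I(0 - 5) + h)*1 = (-5 - 20)*1 = -25*1 = -25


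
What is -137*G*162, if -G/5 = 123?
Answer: 13649310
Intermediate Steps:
G = -615 (G = -5*123 = -615)
-137*G*162 = -137*(-615)*162 = 84255*162 = 13649310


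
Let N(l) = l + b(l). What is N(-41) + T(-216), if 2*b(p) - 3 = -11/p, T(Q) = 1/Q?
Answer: -348665/8856 ≈ -39.370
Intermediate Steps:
b(p) = 3/2 - 11/(2*p) (b(p) = 3/2 + (-11/p)/2 = 3/2 - 11/(2*p))
N(l) = l + (-11 + 3*l)/(2*l)
N(-41) + T(-216) = (3/2 - 41 - 11/2/(-41)) + 1/(-216) = (3/2 - 41 - 11/2*(-1/41)) - 1/216 = (3/2 - 41 + 11/82) - 1/216 = -1614/41 - 1/216 = -348665/8856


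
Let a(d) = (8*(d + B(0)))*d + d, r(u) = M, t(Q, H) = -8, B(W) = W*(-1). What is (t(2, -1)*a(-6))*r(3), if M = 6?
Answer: -13536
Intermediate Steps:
B(W) = -W
r(u) = 6
a(d) = d + 8*d² (a(d) = (8*(d - 1*0))*d + d = (8*(d + 0))*d + d = (8*d)*d + d = 8*d² + d = d + 8*d²)
(t(2, -1)*a(-6))*r(3) = -(-48)*(1 + 8*(-6))*6 = -(-48)*(1 - 48)*6 = -(-48)*(-47)*6 = -8*282*6 = -2256*6 = -13536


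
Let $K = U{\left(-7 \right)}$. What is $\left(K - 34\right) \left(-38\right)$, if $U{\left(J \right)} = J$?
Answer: $1558$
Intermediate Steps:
$K = -7$
$\left(K - 34\right) \left(-38\right) = \left(-7 - 34\right) \left(-38\right) = \left(-41\right) \left(-38\right) = 1558$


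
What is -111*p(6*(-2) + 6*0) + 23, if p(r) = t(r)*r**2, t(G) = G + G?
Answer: 383639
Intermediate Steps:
t(G) = 2*G
p(r) = 2*r**3 (p(r) = (2*r)*r**2 = 2*r**3)
-111*p(6*(-2) + 6*0) + 23 = -222*(6*(-2) + 6*0)**3 + 23 = -222*(-12 + 0)**3 + 23 = -222*(-12)**3 + 23 = -222*(-1728) + 23 = -111*(-3456) + 23 = 383616 + 23 = 383639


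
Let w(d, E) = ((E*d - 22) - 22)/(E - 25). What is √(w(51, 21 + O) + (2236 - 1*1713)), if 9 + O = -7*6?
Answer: 3*√185405/55 ≈ 23.487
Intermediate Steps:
O = -51 (O = -9 - 7*6 = -9 - 42 = -51)
w(d, E) = (-44 + E*d)/(-25 + E) (w(d, E) = ((-22 + E*d) - 22)/(-25 + E) = (-44 + E*d)/(-25 + E))
√(w(51, 21 + O) + (2236 - 1*1713)) = √((-44 + (21 - 51)*51)/(-25 + (21 - 51)) + (2236 - 1*1713)) = √((-44 - 30*51)/(-25 - 30) + (2236 - 1713)) = √((-44 - 1530)/(-55) + 523) = √(-1/55*(-1574) + 523) = √(1574/55 + 523) = √(30339/55) = 3*√185405/55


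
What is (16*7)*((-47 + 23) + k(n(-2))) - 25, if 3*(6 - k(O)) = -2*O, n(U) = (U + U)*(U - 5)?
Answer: 149/3 ≈ 49.667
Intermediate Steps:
n(U) = 2*U*(-5 + U) (n(U) = (2*U)*(-5 + U) = 2*U*(-5 + U))
k(O) = 6 + 2*O/3 (k(O) = 6 - (-2)*O/3 = 6 + 2*O/3)
(16*7)*((-47 + 23) + k(n(-2))) - 25 = (16*7)*((-47 + 23) + (6 + 2*(2*(-2)*(-5 - 2))/3)) - 25 = 112*(-24 + (6 + 2*(2*(-2)*(-7))/3)) - 25 = 112*(-24 + (6 + (⅔)*28)) - 25 = 112*(-24 + (6 + 56/3)) - 25 = 112*(-24 + 74/3) - 25 = 112*(⅔) - 25 = 224/3 - 25 = 149/3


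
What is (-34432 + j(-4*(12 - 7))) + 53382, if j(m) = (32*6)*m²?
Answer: 95750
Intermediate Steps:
j(m) = 192*m²
(-34432 + j(-4*(12 - 7))) + 53382 = (-34432 + 192*(-4*(12 - 7))²) + 53382 = (-34432 + 192*(-4*5)²) + 53382 = (-34432 + 192*(-20)²) + 53382 = (-34432 + 192*400) + 53382 = (-34432 + 76800) + 53382 = 42368 + 53382 = 95750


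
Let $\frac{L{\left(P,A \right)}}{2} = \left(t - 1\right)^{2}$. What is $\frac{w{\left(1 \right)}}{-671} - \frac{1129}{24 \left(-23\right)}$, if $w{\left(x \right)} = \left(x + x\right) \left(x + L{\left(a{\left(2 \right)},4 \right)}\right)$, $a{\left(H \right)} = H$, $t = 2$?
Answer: $\frac{754247}{370392} \approx 2.0363$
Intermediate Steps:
$L{\left(P,A \right)} = 2$ ($L{\left(P,A \right)} = 2 \left(2 - 1\right)^{2} = 2 \cdot 1^{2} = 2 \cdot 1 = 2$)
$w{\left(x \right)} = 2 x \left(2 + x\right)$ ($w{\left(x \right)} = \left(x + x\right) \left(x + 2\right) = 2 x \left(2 + x\right)$)
$\frac{w{\left(1 \right)}}{-671} - \frac{1129}{24 \left(-23\right)} = \frac{2 \cdot 1 \left(2 + 1\right)}{-671} - \frac{1129}{24 \left(-23\right)} = 2 \cdot 1 \cdot 3 \left(- \frac{1}{671}\right) - \frac{1129}{-552} = 6 \left(- \frac{1}{671}\right) - - \frac{1129}{552} = - \frac{6}{671} + \frac{1129}{552} = \frac{754247}{370392}$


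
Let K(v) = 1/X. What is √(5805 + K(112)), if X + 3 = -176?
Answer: 7*√3795874/179 ≈ 76.191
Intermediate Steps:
X = -179 (X = -3 - 176 = -179)
K(v) = -1/179 (K(v) = 1/(-179) = -1/179)
√(5805 + K(112)) = √(5805 - 1/179) = √(1039094/179) = 7*√3795874/179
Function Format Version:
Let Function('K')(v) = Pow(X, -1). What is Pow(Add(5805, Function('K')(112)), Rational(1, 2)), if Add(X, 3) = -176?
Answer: Mul(Rational(7, 179), Pow(3795874, Rational(1, 2))) ≈ 76.191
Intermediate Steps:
X = -179 (X = Add(-3, -176) = -179)
Function('K')(v) = Rational(-1, 179) (Function('K')(v) = Pow(-179, -1) = Rational(-1, 179))
Pow(Add(5805, Function('K')(112)), Rational(1, 2)) = Pow(Add(5805, Rational(-1, 179)), Rational(1, 2)) = Pow(Rational(1039094, 179), Rational(1, 2)) = Mul(Rational(7, 179), Pow(3795874, Rational(1, 2)))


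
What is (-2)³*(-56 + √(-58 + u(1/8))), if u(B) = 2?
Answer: 448 - 16*I*√14 ≈ 448.0 - 59.867*I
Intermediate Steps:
(-2)³*(-56 + √(-58 + u(1/8))) = (-2)³*(-56 + √(-58 + 2)) = -8*(-56 + √(-56)) = -8*(-56 + 2*I*√14) = 448 - 16*I*√14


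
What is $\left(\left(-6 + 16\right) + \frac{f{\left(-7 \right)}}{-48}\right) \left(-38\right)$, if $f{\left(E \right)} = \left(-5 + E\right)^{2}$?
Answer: $-266$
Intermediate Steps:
$\left(\left(-6 + 16\right) + \frac{f{\left(-7 \right)}}{-48}\right) \left(-38\right) = \left(\left(-6 + 16\right) + \frac{\left(-5 - 7\right)^{2}}{-48}\right) \left(-38\right) = \left(10 + \left(-12\right)^{2} \left(- \frac{1}{48}\right)\right) \left(-38\right) = \left(10 + 144 \left(- \frac{1}{48}\right)\right) \left(-38\right) = \left(10 - 3\right) \left(-38\right) = 7 \left(-38\right) = -266$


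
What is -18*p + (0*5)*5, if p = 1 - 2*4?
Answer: 126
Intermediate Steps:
p = -7 (p = 1 - 8 = -7)
-18*p + (0*5)*5 = -18*(-7) + (0*5)*5 = 126 + 0*5 = 126 + 0 = 126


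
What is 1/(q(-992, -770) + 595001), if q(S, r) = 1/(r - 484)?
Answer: 1254/746131253 ≈ 1.6807e-6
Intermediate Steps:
q(S, r) = 1/(-484 + r)
1/(q(-992, -770) + 595001) = 1/(1/(-484 - 770) + 595001) = 1/(1/(-1254) + 595001) = 1/(-1/1254 + 595001) = 1/(746131253/1254) = 1254/746131253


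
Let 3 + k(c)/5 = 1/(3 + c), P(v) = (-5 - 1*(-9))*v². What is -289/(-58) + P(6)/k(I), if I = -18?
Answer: -5881/1334 ≈ -4.4085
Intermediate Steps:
P(v) = 4*v² (P(v) = (-5 + 9)*v² = 4*v²)
k(c) = -15 + 5/(3 + c)
-289/(-58) + P(6)/k(I) = -289/(-58) + (4*6²)/((5*(-8 - 3*(-18))/(3 - 18))) = -289*(-1/58) + (4*36)/((5*(-8 + 54)/(-15))) = 289/58 + 144/((5*(-1/15)*46)) = 289/58 + 144/(-46/3) = 289/58 + 144*(-3/46) = 289/58 - 216/23 = -5881/1334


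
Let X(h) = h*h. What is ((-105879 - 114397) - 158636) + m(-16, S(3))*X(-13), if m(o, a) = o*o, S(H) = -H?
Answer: -335648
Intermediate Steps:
X(h) = h²
m(o, a) = o²
((-105879 - 114397) - 158636) + m(-16, S(3))*X(-13) = ((-105879 - 114397) - 158636) + (-16)²*(-13)² = (-220276 - 158636) + 256*169 = -378912 + 43264 = -335648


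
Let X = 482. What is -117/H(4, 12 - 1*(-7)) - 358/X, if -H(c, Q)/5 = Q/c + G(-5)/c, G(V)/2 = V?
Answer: 11637/1205 ≈ 9.6573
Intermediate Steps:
G(V) = 2*V
H(c, Q) = 50/c - 5*Q/c (H(c, Q) = -5*(Q/c + (2*(-5))/c) = -5*(Q/c - 10/c) = -5*(-10/c + Q/c) = 50/c - 5*Q/c)
-117/H(4, 12 - 1*(-7)) - 358/X = -117*4/(5*(10 - (12 - 1*(-7)))) - 358/482 = -117*4/(5*(10 - (12 + 7))) - 358*1/482 = -117*4/(5*(10 - 1*19)) - 179/241 = -117*4/(5*(10 - 19)) - 179/241 = -117/(5*(1/4)*(-9)) - 179/241 = -117/(-45/4) - 179/241 = -117*(-4/45) - 179/241 = 52/5 - 179/241 = 11637/1205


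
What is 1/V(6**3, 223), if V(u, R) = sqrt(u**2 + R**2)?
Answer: sqrt(96385)/96385 ≈ 0.0032210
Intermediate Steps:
V(u, R) = sqrt(R**2 + u**2)
1/V(6**3, 223) = 1/(sqrt(223**2 + (6**3)**2)) = 1/(sqrt(49729 + 216**2)) = 1/(sqrt(49729 + 46656)) = 1/(sqrt(96385)) = sqrt(96385)/96385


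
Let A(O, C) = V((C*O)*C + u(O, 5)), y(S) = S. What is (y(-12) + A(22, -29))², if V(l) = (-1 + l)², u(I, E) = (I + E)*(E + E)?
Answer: 124150824816484041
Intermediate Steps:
u(I, E) = 2*E*(E + I) (u(I, E) = (E + I)*(2*E) = 2*E*(E + I))
A(O, C) = (49 + 10*O + O*C²)² (A(O, C) = (-1 + ((C*O)*C + 2*5*(5 + O)))² = (-1 + (O*C² + (50 + 10*O)))² = (-1 + (50 + 10*O + O*C²))² = (49 + 10*O + O*C²)²)
(y(-12) + A(22, -29))² = (-12 + (49 + 10*22 + 22*(-29)²)²)² = (-12 + (49 + 220 + 22*841)²)² = (-12 + (49 + 220 + 18502)²)² = (-12 + 18771²)² = (-12 + 352350441)² = 352350429² = 124150824816484041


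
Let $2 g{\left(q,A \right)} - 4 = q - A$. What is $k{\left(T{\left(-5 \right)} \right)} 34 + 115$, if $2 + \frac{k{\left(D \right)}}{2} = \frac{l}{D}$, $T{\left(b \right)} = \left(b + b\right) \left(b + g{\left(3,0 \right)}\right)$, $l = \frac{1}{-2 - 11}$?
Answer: $- \frac{4163}{195} \approx -21.349$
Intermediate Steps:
$g{\left(q,A \right)} = 2 + \frac{q}{2} - \frac{A}{2}$ ($g{\left(q,A \right)} = 2 + \frac{q - A}{2} = 2 - \left(\frac{A}{2} - \frac{q}{2}\right) = 2 + \frac{q}{2} - \frac{A}{2}$)
$l = - \frac{1}{13}$ ($l = \frac{1}{-13} = - \frac{1}{13} \approx -0.076923$)
$T{\left(b \right)} = 2 b \left(\frac{7}{2} + b\right)$ ($T{\left(b \right)} = \left(b + b\right) \left(b + \left(2 + \frac{1}{2} \cdot 3 - 0\right)\right) = 2 b \left(b + \left(2 + \frac{3}{2} + 0\right)\right) = 2 b \left(b + \frac{7}{2}\right) = 2 b \left(\frac{7}{2} + b\right)$)
$k{\left(D \right)} = -4 - \frac{2}{13 D}$ ($k{\left(D \right)} = -4 + 2 \left(- \frac{1}{13 D}\right) = -4 - \frac{2}{13 D}$)
$k{\left(T{\left(-5 \right)} \right)} 34 + 115 = \left(-4 - \frac{2}{13 \left(- 5 \left(7 + 2 \left(-5\right)\right)\right)}\right) 34 + 115 = \left(-4 - \frac{2}{13 \left(- 5 \left(7 - 10\right)\right)}\right) 34 + 115 = \left(-4 - \frac{2}{13 \left(\left(-5\right) \left(-3\right)\right)}\right) 34 + 115 = \left(-4 - \frac{2}{13 \cdot 15}\right) 34 + 115 = \left(-4 - \frac{2}{195}\right) 34 + 115 = \left(- \frac{782}{195}\right) 34 + 115 = - \frac{26588}{195} + 115 = - \frac{4163}{195}$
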